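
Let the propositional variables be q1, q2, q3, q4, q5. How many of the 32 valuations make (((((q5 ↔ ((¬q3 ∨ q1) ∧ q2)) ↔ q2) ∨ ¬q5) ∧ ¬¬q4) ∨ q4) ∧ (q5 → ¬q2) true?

12

Initial set: {((((((q5 ↔ ((¬q3 ∨ q1) ∧ q2)) ↔ q2) ∨ ¬q5) ∧ ¬¬q4) ∨ q4) ∧ (q5 → ¬q2))}.
((((((q5 ↔ ((¬q3 ∨ q1) ∧ q2)) ↔ q2) ∨ ¬q5) ∧ ¬¬q4) ∨ q4) ∧ (q5 → ¬q2)): α-rule — add (((((q5 ↔ ((¬q3 ∨ q1) ∧ q2)) ↔ q2) ∨ ¬q5) ∧ ¬¬q4) ∨ q4), (q5 → ¬q2).
(((((q5 ↔ ((¬q3 ∨ q1) ∧ q2)) ↔ q2) ∨ ¬q5) ∧ ¬¬q4) ∨ q4): β-rule — branch into ((((q5 ↔ ((¬q3 ∨ q1) ∧ q2)) ↔ q2) ∨ ¬q5) ∧ ¬¬q4)  //  q4.
  branch 1 (add ((((q5 ↔ ((¬q3 ∨ q1) ∧ q2)) ↔ q2) ∨ ¬q5) ∧ ¬¬q4)):
    ((((q5 ↔ ((¬q3 ∨ q1) ∧ q2)) ↔ q2) ∨ ¬q5) ∧ ¬¬q4): α-rule — add (((q5 ↔ ((¬q3 ∨ q1) ∧ q2)) ↔ q2) ∨ ¬q5), ¬¬q4.
    ¬¬q4: drop double negation, giving q4.
    (q5 → ¬q2): β-rule — branch into ¬q5  //  ¬q2.
      branch 1.1 (add ¬q5):
        (((q5 ↔ ((¬q3 ∨ q1) ∧ q2)) ↔ q2) ∨ ¬q5): β-rule — branch into ((q5 ↔ ((¬q3 ∨ q1) ∧ q2)) ↔ q2)  //  ¬q5.
          branch 1.1.1 (add ((q5 ↔ ((¬q3 ∨ q1) ∧ q2)) ↔ q2)):
            ((q5 ↔ ((¬q3 ∨ q1) ∧ q2)) ↔ q2): β-rule — branch into (q5 ↔ ((¬q3 ∨ q1) ∧ q2)), q2  //  ¬(q5 ↔ ((¬q3 ∨ q1) ∧ q2)), ¬q2.
              branch 1.1.1.1 (add (q5 ↔ ((¬q3 ∨ q1) ∧ q2)), q2):
                (q5 ↔ ((¬q3 ∨ q1) ∧ q2)): β-rule — branch into q5, ((¬q3 ∨ q1) ∧ q2)  //  ¬q5, ¬((¬q3 ∨ q1) ∧ q2).
                  branch 1.1.1.1.1 (add q5, ((¬q3 ∨ q1) ∧ q2)):
                    × closes — contains both q5 and ¬q5.
                  branch 1.1.1.1.2 (add ¬q5, ¬((¬q3 ∨ q1) ∧ q2)):
                    ¬((¬q3 ∨ q1) ∧ q2): β-rule — branch into ¬(¬q3 ∨ q1)  //  ¬q2.
                      branch 1.1.1.1.2.1 (add ¬(¬q3 ∨ q1)):
                        ¬(¬q3 ∨ q1): α-rule — add ¬¬q3, ¬q1.
                        ○ open, literals {q1=F, q2=T, q3=T, q4=T, q5=F}.
                      branch 1.1.1.1.2.2 (add ¬q2):
                        × closes — contains both q2 and ¬q2.
              branch 1.1.1.2 (add ¬(q5 ↔ ((¬q3 ∨ q1) ∧ q2)), ¬q2):
                ¬(q5 ↔ ((¬q3 ∨ q1) ∧ q2)): β-rule — branch into q5, ¬((¬q3 ∨ q1) ∧ q2)  //  ¬q5, ((¬q3 ∨ q1) ∧ q2).
                  branch 1.1.1.2.1 (add q5, ¬((¬q3 ∨ q1) ∧ q2)):
                    × closes — contains both q5 and ¬q5.
                  branch 1.1.1.2.2 (add ¬q5, ((¬q3 ∨ q1) ∧ q2)):
                    ((¬q3 ∨ q1) ∧ q2): α-rule — add (¬q3 ∨ q1), q2.
                    × closes — contains both q2 and ¬q2.
          branch 1.1.2 (add ¬q5):
            ○ open, literals {q4=T, q5=F}.
      branch 1.2 (add ¬q2):
        (((q5 ↔ ((¬q3 ∨ q1) ∧ q2)) ↔ q2) ∨ ¬q5): β-rule — branch into ((q5 ↔ ((¬q3 ∨ q1) ∧ q2)) ↔ q2)  //  ¬q5.
          branch 1.2.1 (add ((q5 ↔ ((¬q3 ∨ q1) ∧ q2)) ↔ q2)):
            ((q5 ↔ ((¬q3 ∨ q1) ∧ q2)) ↔ q2): β-rule — branch into (q5 ↔ ((¬q3 ∨ q1) ∧ q2)), q2  //  ¬(q5 ↔ ((¬q3 ∨ q1) ∧ q2)), ¬q2.
              branch 1.2.1.1 (add (q5 ↔ ((¬q3 ∨ q1) ∧ q2)), q2):
                × closes — contains both q2 and ¬q2.
              branch 1.2.1.2 (add ¬(q5 ↔ ((¬q3 ∨ q1) ∧ q2)), ¬q2):
                ¬(q5 ↔ ((¬q3 ∨ q1) ∧ q2)): β-rule — branch into q5, ¬((¬q3 ∨ q1) ∧ q2)  //  ¬q5, ((¬q3 ∨ q1) ∧ q2).
                  branch 1.2.1.2.1 (add q5, ¬((¬q3 ∨ q1) ∧ q2)):
                    ¬((¬q3 ∨ q1) ∧ q2): β-rule — branch into ¬(¬q3 ∨ q1)  //  ¬q2.
                      branch 1.2.1.2.1.1 (add ¬(¬q3 ∨ q1)):
                        ¬(¬q3 ∨ q1): α-rule — add ¬¬q3, ¬q1.
                        ○ open, literals {q1=F, q2=F, q3=T, q4=T, q5=T}.
                      branch 1.2.1.2.1.2 (add ¬q2):
                        ○ open, literals {q2=F, q4=T, q5=T}.
                  branch 1.2.1.2.2 (add ¬q5, ((¬q3 ∨ q1) ∧ q2)):
                    ((¬q3 ∨ q1) ∧ q2): α-rule — add (¬q3 ∨ q1), q2.
                    × closes — contains both q2 and ¬q2.
          branch 1.2.2 (add ¬q5):
            ○ open, literals {q2=F, q4=T, q5=F}.
  branch 2 (add q4):
    (q5 → ¬q2): β-rule — branch into ¬q5  //  ¬q2.
      branch 2.1 (add ¬q5):
        ○ open, literals {q4=T, q5=F}.
      branch 2.2 (add ¬q2):
        ○ open, literals {q2=F, q4=T}.
6 branches closed, 7 open.
Each open branch fixes some atoms; the unmentioned ones are free. Counting distinct full assignments: branch {q1=F, q2=T, q3=T, q4=T, q5=F} (none free) contributes 1 new; branch {q4=T, q5=F} (q1, q2, q3) contributes 7 new; branch {q1=F, q2=F, q3=T, q4=T, q5=T} (none free) contributes 1 new; branch {q2=F, q4=T, q5=T} (q1, q3) contributes 3 new; branch {q2=F, q4=T, q5=F} (q1, q3) contributes 0 new; branch {q4=T, q5=F} (q1, q2, q3) contributes 0 new; branch {q2=F, q4=T} (q1, q3, q5) contributes 0 new. Total: 12.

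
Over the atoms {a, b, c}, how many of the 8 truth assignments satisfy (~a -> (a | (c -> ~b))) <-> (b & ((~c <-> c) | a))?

3

Initial set: {T ((~a -> (a | (c -> ~b))) <-> (b & ((~c <-> c) | a)))}.
T ((~a -> (a | (c -> ~b))) <-> (b & ((~c <-> c) | a))): β-rule — branch into T (~a -> (a | (c -> ~b))), T (b & ((~c <-> c) | a))  //  F (~a -> (a | (c -> ~b))), F (b & ((~c <-> c) | a)).
  branch 1 (add T (~a -> (a | (c -> ~b))), T (b & ((~c <-> c) | a))):
    T (b & ((~c <-> c) | a)): α-rule — add T b, T ((~c <-> c) | a).
    T (~a -> (a | (c -> ~b))): β-rule — branch into F ~a  //  T (a | (c -> ~b)).
      branch 1.1 (add F ~a):
        T ((~c <-> c) | a): β-rule — branch into T (~c <-> c)  //  T a.
          branch 1.1.1 (add T (~c <-> c)):
            T (~c <-> c): β-rule — branch into T ~c, T c  //  F ~c, F c.
              branch 1.1.1.1 (add T ~c, T c):
                × closes — contains both c and ~c.
              branch 1.1.1.2 (add F ~c, F c):
                × closes — contains both c and ~c.
          branch 1.1.2 (add T a):
            ○ open, literals {a=true, b=true}.
      branch 1.2 (add T (a | (c -> ~b))):
        T ((~c <-> c) | a): β-rule — branch into T (~c <-> c)  //  T a.
          branch 1.2.1 (add T (~c <-> c)):
            T (a | (c -> ~b)): β-rule — branch into T a  //  T (c -> ~b).
              branch 1.2.1.1 (add T a):
                T (~c <-> c): β-rule — branch into T ~c, T c  //  F ~c, F c.
                  branch 1.2.1.1.1 (add T ~c, T c):
                    × closes — contains both c and ~c.
                  branch 1.2.1.1.2 (add F ~c, F c):
                    × closes — contains both c and ~c.
              branch 1.2.1.2 (add T (c -> ~b)):
                T (~c <-> c): β-rule — branch into T ~c, T c  //  F ~c, F c.
                  branch 1.2.1.2.1 (add T ~c, T c):
                    × closes — contains both c and ~c.
                  branch 1.2.1.2.2 (add F ~c, F c):
                    × closes — contains both c and ~c.
          branch 1.2.2 (add T a):
            T (a | (c -> ~b)): β-rule — branch into T a  //  T (c -> ~b).
              branch 1.2.2.1 (add T a):
                ○ open, literals {a=true, b=true}.
              branch 1.2.2.2 (add T (c -> ~b)):
                T (c -> ~b): β-rule — branch into F c  //  T ~b.
                  branch 1.2.2.2.1 (add F c):
                    ○ open, literals {a=true, b=true, c=false}.
                  branch 1.2.2.2.2 (add T ~b):
                    × closes — contains both b and ~b.
  branch 2 (add F (~a -> (a | (c -> ~b))), F (b & ((~c <-> c) | a))):
    F (~a -> (a | (c -> ~b))): α-rule — add T ~a, F (a | (c -> ~b)).
    F (a | (c -> ~b)): α-rule — add F a, F (c -> ~b).
    F (c -> ~b): α-rule — add T c, F ~b.
    F (b & ((~c <-> c) | a)): β-rule — branch into F b  //  F ((~c <-> c) | a).
      branch 2.1 (add F b):
        × closes — contains both b and ~b.
      branch 2.2 (add F ((~c <-> c) | a)):
        F ((~c <-> c) | a): α-rule — add F (~c <-> c), F a.
        F (~c <-> c): β-rule — branch into T ~c, F c  //  F ~c, T c.
          branch 2.2.1 (add T ~c, F c):
            × closes — contains both c and ~c.
          branch 2.2.2 (add F ~c, T c):
            ○ open, literals {a=false, b=true, c=true}.
9 branches closed, 4 open.
Each open branch fixes some atoms; the unmentioned ones are free. Counting distinct full assignments: branch {a=true, b=true} (c) contributes 2 new; branch {a=true, b=true} (c) contributes 0 new; branch {a=true, b=true, c=false} (none free) contributes 0 new; branch {a=false, b=true, c=true} (none free) contributes 1 new. Total: 3.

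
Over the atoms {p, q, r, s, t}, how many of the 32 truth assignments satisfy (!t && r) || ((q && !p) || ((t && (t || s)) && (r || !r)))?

Initial set: {((!t && r) || ((q && !p) || ((t && (t || s)) && (r || !r))))}.
((!t && r) || ((q && !p) || ((t && (t || s)) && (r || !r)))): β-rule — branch into (!t && r)  //  ((q && !p) || ((t && (t || s)) && (r || !r))).
  branch 1 (add (!t && r)):
    (!t && r): α-rule — add !t, r.
    ○ open, literals {r=T, t=F}.
  branch 2 (add ((q && !p) || ((t && (t || s)) && (r || !r)))):
    ((q && !p) || ((t && (t || s)) && (r || !r))): β-rule — branch into (q && !p)  //  ((t && (t || s)) && (r || !r)).
      branch 2.1 (add (q && !p)):
        (q && !p): α-rule — add q, !p.
        ○ open, literals {p=F, q=T}.
      branch 2.2 (add ((t && (t || s)) && (r || !r))):
        ((t && (t || s)) && (r || !r)): α-rule — add (t && (t || s)), (r || !r).
        (t && (t || s)): α-rule — add t, (t || s).
        (r || !r): β-rule — branch into r  //  !r.
          branch 2.2.1 (add r):
            (t || s): β-rule — branch into t  //  s.
              branch 2.2.1.1 (add t):
                ○ open, literals {r=T, t=T}.
              branch 2.2.1.2 (add s):
                ○ open, literals {r=T, s=T, t=T}.
          branch 2.2.2 (add !r):
            (t || s): β-rule — branch into t  //  s.
              branch 2.2.2.1 (add t):
                ○ open, literals {r=F, t=T}.
              branch 2.2.2.2 (add s):
                ○ open, literals {r=F, s=T, t=T}.
0 branches closed, 6 open.
Each open branch fixes some atoms; the unmentioned ones are free. Counting distinct full assignments: branch {r=T, t=F} (p, q, s) contributes 8 new; branch {p=F, q=T} (r, s, t) contributes 6 new; branch {r=T, t=T} (p, q, s) contributes 6 new; branch {r=T, s=T, t=T} (p, q) contributes 0 new; branch {r=F, t=T} (p, q, s) contributes 6 new; branch {r=F, s=T, t=T} (p, q) contributes 0 new. Total: 26.

26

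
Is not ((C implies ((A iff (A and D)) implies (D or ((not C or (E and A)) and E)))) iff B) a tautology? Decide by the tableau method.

Assume the negation and expand:
Initial set: {not not ((C implies ((A iff (A and D)) implies (D or ((not C or (E and A)) and E)))) iff B)}.
not not ((C implies ((A iff (A and D)) implies (D or ((not C or (E and A)) and E)))) iff B): β-rule — branch into (C implies ((A iff (A and D)) implies (D or ((not C or (E and A)) and E)))), B  //  not (C implies ((A iff (A and D)) implies (D or ((not C or (E and A)) and E)))), not B.
  branch 1 (add (C implies ((A iff (A and D)) implies (D or ((not C or (E and A)) and E)))), B):
    (C implies ((A iff (A and D)) implies (D or ((not C or (E and A)) and E)))): β-rule — branch into not C  //  ((A iff (A and D)) implies (D or ((not C or (E and A)) and E))).
      branch 1.1 (add not C):
        ○ open, literals {B=T, C=F}.
      branch 1.2 (add ((A iff (A and D)) implies (D or ((not C or (E and A)) and E)))):
        ((A iff (A and D)) implies (D or ((not C or (E and A)) and E))): β-rule — branch into not (A iff (A and D))  //  (D or ((not C or (E and A)) and E)).
          branch 1.2.1 (add not (A iff (A and D))):
            not (A iff (A and D)): β-rule — branch into A, not (A and D)  //  not A, (A and D).
              branch 1.2.1.1 (add A, not (A and D)):
                not (A and D): β-rule — branch into not A  //  not D.
                  branch 1.2.1.1.1 (add not A):
                    × closes — contains both A and not A.
                  branch 1.2.1.1.2 (add not D):
                    ○ open, literals {A=T, B=T, D=F}.
              branch 1.2.1.2 (add not A, (A and D)):
                (A and D): α-rule — add A, D.
                × closes — contains both A and not A.
          branch 1.2.2 (add (D or ((not C or (E and A)) and E))):
            (D or ((not C or (E and A)) and E)): β-rule — branch into D  //  ((not C or (E and A)) and E).
              branch 1.2.2.1 (add D):
                ○ open, literals {B=T, D=T}.
              branch 1.2.2.2 (add ((not C or (E and A)) and E)):
                ((not C or (E and A)) and E): α-rule — add (not C or (E and A)), E.
                (not C or (E and A)): β-rule — branch into not C  //  (E and A).
                  branch 1.2.2.2.1 (add not C):
                    ○ open, literals {B=T, C=F, E=T}.
                  branch 1.2.2.2.2 (add (E and A)):
                    (E and A): α-rule — add E, A.
                    ○ open, literals {A=T, B=T, E=T}.
  branch 2 (add not (C implies ((A iff (A and D)) implies (D or ((not C or (E and A)) and E)))), not B):
    not (C implies ((A iff (A and D)) implies (D or ((not C or (E and A)) and E)))): α-rule — add C, not ((A iff (A and D)) implies (D or ((not C or (E and A)) and E))).
    not ((A iff (A and D)) implies (D or ((not C or (E and A)) and E))): α-rule — add (A iff (A and D)), not (D or ((not C or (E and A)) and E)).
    not (D or ((not C or (E and A)) and E)): α-rule — add not D, not ((not C or (E and A)) and E).
    (A iff (A and D)): β-rule — branch into A, (A and D)  //  not A, not (A and D).
      branch 2.1 (add A, (A and D)):
        (A and D): α-rule — add A, D.
        × closes — contains both D and not D.
      branch 2.2 (add not A, not (A and D)):
        not ((not C or (E and A)) and E): β-rule — branch into not (not C or (E and A))  //  not E.
          branch 2.2.1 (add not (not C or (E and A))):
            not (not C or (E and A)): α-rule — add not not C, not (E and A).
            not (A and D): β-rule — branch into not A  //  not D.
              branch 2.2.1.1 (add not A):
                not (E and A): β-rule — branch into not E  //  not A.
                  branch 2.2.1.1.1 (add not E):
                    ○ open, literals {A=F, B=F, C=T, D=F, E=F}.
                  branch 2.2.1.1.2 (add not A):
                    ○ open, literals {A=F, B=F, C=T, D=F}.
              branch 2.2.1.2 (add not D):
                not (E and A): β-rule — branch into not E  //  not A.
                  branch 2.2.1.2.1 (add not E):
                    ○ open, literals {A=F, B=F, C=T, D=F, E=F}.
                  branch 2.2.1.2.2 (add not A):
                    ○ open, literals {A=F, B=F, C=T, D=F}.
          branch 2.2.2 (add not E):
            not (A and D): β-rule — branch into not A  //  not D.
              branch 2.2.2.1 (add not A):
                ○ open, literals {A=F, B=F, C=T, D=F, E=F}.
              branch 2.2.2.2 (add not D):
                ○ open, literals {A=F, B=F, C=T, D=F, E=F}.
3 branches closed, 11 open.
An open branch gives a countermodel: B=T, C=F (unmentioned atoms arbitrary); under it the original formula is false.

Not valid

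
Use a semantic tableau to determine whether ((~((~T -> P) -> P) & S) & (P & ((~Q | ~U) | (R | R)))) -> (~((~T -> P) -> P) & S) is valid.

Valid

Assume the negation and expand:
Initial set: {~(((~((~T -> P) -> P) & S) & (P & ((~Q | ~U) | (R | R)))) -> (~((~T -> P) -> P) & S))}.
~(((~((~T -> P) -> P) & S) & (P & ((~Q | ~U) | (R | R)))) -> (~((~T -> P) -> P) & S)): α-rule — add ((~((~T -> P) -> P) & S) & (P & ((~Q | ~U) | (R | R)))), ~(~((~T -> P) -> P) & S).
((~((~T -> P) -> P) & S) & (P & ((~Q | ~U) | (R | R)))): α-rule — add (~((~T -> P) -> P) & S), (P & ((~Q | ~U) | (R | R))).
(~((~T -> P) -> P) & S): α-rule — add ~((~T -> P) -> P), S.
(P & ((~Q | ~U) | (R | R))): α-rule — add P, ((~Q | ~U) | (R | R)).
~((~T -> P) -> P): α-rule — add (~T -> P), ~P.
× closes — contains both P and ~P.
All 1 branch closes.
Every branch closed, so the negation is unsatisfiable and the formula is valid.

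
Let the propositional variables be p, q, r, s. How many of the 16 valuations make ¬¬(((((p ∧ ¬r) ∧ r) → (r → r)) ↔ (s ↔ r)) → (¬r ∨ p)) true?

Initial set: {¬¬(((((p ∧ ¬r) ∧ r) → (r → r)) ↔ (s ↔ r)) → (¬r ∨ p))}.
¬¬(((((p ∧ ¬r) ∧ r) → (r → r)) ↔ (s ↔ r)) → (¬r ∨ p)): drop double negation, giving (((((p ∧ ¬r) ∧ r) → (r → r)) ↔ (s ↔ r)) → (¬r ∨ p)).
(((((p ∧ ¬r) ∧ r) → (r → r)) ↔ (s ↔ r)) → (¬r ∨ p)): β-rule — branch into ¬((((p ∧ ¬r) ∧ r) → (r → r)) ↔ (s ↔ r))  //  (¬r ∨ p).
  branch 1 (add ¬((((p ∧ ¬r) ∧ r) → (r → r)) ↔ (s ↔ r))):
    ¬((((p ∧ ¬r) ∧ r) → (r → r)) ↔ (s ↔ r)): β-rule — branch into (((p ∧ ¬r) ∧ r) → (r → r)), ¬(s ↔ r)  //  ¬(((p ∧ ¬r) ∧ r) → (r → r)), (s ↔ r).
      branch 1.1 (add (((p ∧ ¬r) ∧ r) → (r → r)), ¬(s ↔ r)):
        (((p ∧ ¬r) ∧ r) → (r → r)): β-rule — branch into ¬((p ∧ ¬r) ∧ r)  //  (r → r).
          branch 1.1.1 (add ¬((p ∧ ¬r) ∧ r)):
            ¬(s ↔ r): β-rule — branch into s, ¬r  //  ¬s, r.
              branch 1.1.1.1 (add s, ¬r):
                ¬((p ∧ ¬r) ∧ r): β-rule — branch into ¬(p ∧ ¬r)  //  ¬r.
                  branch 1.1.1.1.1 (add ¬(p ∧ ¬r)):
                    ¬(p ∧ ¬r): β-rule — branch into ¬p  //  ¬¬r.
                      branch 1.1.1.1.1.1 (add ¬p):
                        ○ open, literals {p=false, r=false, s=true}.
                      branch 1.1.1.1.1.2 (add ¬¬r):
                        × closes — contains both r and ¬r.
                  branch 1.1.1.1.2 (add ¬r):
                    ○ open, literals {r=false, s=true}.
              branch 1.1.1.2 (add ¬s, r):
                ¬((p ∧ ¬r) ∧ r): β-rule — branch into ¬(p ∧ ¬r)  //  ¬r.
                  branch 1.1.1.2.1 (add ¬(p ∧ ¬r)):
                    ¬(p ∧ ¬r): β-rule — branch into ¬p  //  ¬¬r.
                      branch 1.1.1.2.1.1 (add ¬p):
                        ○ open, literals {p=false, r=true, s=false}.
                      branch 1.1.1.2.1.2 (add ¬¬r):
                        ○ open, literals {r=true, s=false}.
                  branch 1.1.1.2.2 (add ¬r):
                    × closes — contains both r and ¬r.
          branch 1.1.2 (add (r → r)):
            ¬(s ↔ r): β-rule — branch into s, ¬r  //  ¬s, r.
              branch 1.1.2.1 (add s, ¬r):
                (r → r): β-rule — branch into ¬r  //  r.
                  branch 1.1.2.1.1 (add ¬r):
                    ○ open, literals {r=false, s=true}.
                  branch 1.1.2.1.2 (add r):
                    × closes — contains both r and ¬r.
              branch 1.1.2.2 (add ¬s, r):
                (r → r): β-rule — branch into ¬r  //  r.
                  branch 1.1.2.2.1 (add ¬r):
                    × closes — contains both r and ¬r.
                  branch 1.1.2.2.2 (add r):
                    ○ open, literals {r=true, s=false}.
      branch 1.2 (add ¬(((p ∧ ¬r) ∧ r) → (r → r)), (s ↔ r)):
        ¬(((p ∧ ¬r) ∧ r) → (r → r)): α-rule — add ((p ∧ ¬r) ∧ r), ¬(r → r).
        ((p ∧ ¬r) ∧ r): α-rule — add (p ∧ ¬r), r.
        ¬(r → r): α-rule — add r, ¬r.
        × closes — contains both r and ¬r.
  branch 2 (add (¬r ∨ p)):
    (¬r ∨ p): β-rule — branch into ¬r  //  p.
      branch 2.1 (add ¬r):
        ○ open, literals {r=false}.
      branch 2.2 (add p):
        ○ open, literals {p=true}.
5 branches closed, 8 open.
Each open branch fixes some atoms; the unmentioned ones are free. Counting distinct full assignments: branch {p=false, r=false, s=true} (q) contributes 2 new; branch {r=false, s=true} (p, q) contributes 2 new; branch {p=false, r=true, s=false} (q) contributes 2 new; branch {r=true, s=false} (p, q) contributes 2 new; branch {r=false, s=true} (p, q) contributes 0 new; branch {r=true, s=false} (p, q) contributes 0 new; branch {r=false} (p, q, s) contributes 4 new; branch {p=true} (q, r, s) contributes 2 new. Total: 14.

14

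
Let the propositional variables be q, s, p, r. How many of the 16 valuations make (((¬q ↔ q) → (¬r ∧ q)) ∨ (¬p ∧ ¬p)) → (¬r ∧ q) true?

Initial set: {T ((((¬q ↔ q) → (¬r ∧ q)) ∨ (¬p ∧ ¬p)) → (¬r ∧ q))}.
T ((((¬q ↔ q) → (¬r ∧ q)) ∨ (¬p ∧ ¬p)) → (¬r ∧ q)): β-rule — branch into F (((¬q ↔ q) → (¬r ∧ q)) ∨ (¬p ∧ ¬p))  //  T (¬r ∧ q).
  branch 1 (add F (((¬q ↔ q) → (¬r ∧ q)) ∨ (¬p ∧ ¬p))):
    F (((¬q ↔ q) → (¬r ∧ q)) ∨ (¬p ∧ ¬p)): α-rule — add F ((¬q ↔ q) → (¬r ∧ q)), F (¬p ∧ ¬p).
    F ((¬q ↔ q) → (¬r ∧ q)): α-rule — add T (¬q ↔ q), F (¬r ∧ q).
    F (¬p ∧ ¬p): β-rule — branch into F ¬p  //  F ¬p.
      branch 1.1 (add F ¬p):
        T (¬q ↔ q): β-rule — branch into T ¬q, T q  //  F ¬q, F q.
          branch 1.1.1 (add T ¬q, T q):
            × closes — contains both q and ¬q.
          branch 1.1.2 (add F ¬q, F q):
            × closes — contains both q and ¬q.
      branch 1.2 (add F ¬p):
        T (¬q ↔ q): β-rule — branch into T ¬q, T q  //  F ¬q, F q.
          branch 1.2.1 (add T ¬q, T q):
            × closes — contains both q and ¬q.
          branch 1.2.2 (add F ¬q, F q):
            × closes — contains both q and ¬q.
  branch 2 (add T (¬r ∧ q)):
    T (¬r ∧ q): α-rule — add T ¬r, T q.
    ○ open, literals {q=1, r=0}.
4 branches closed, 1 open.
Each open branch fixes some atoms; the unmentioned ones are free. Counting distinct full assignments: branch {q=1, r=0} (s, p) contributes 4 new. Total: 4.

4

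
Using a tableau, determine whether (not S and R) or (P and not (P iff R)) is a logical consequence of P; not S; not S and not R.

Initial set: {P; not S; (not S and not R); not ((not S and R) or (P and not (P iff R)))}.
(not S and not R): α-rule — add not S, not R.
not ((not S and R) or (P and not (P iff R))): α-rule — add not (not S and R), not (P and not (P iff R)).
not (not S and R): β-rule — branch into not not S  //  not R.
  branch 1 (add not not S):
    × closes — contains both S and not S.
  branch 2 (add not R):
    not (P and not (P iff R)): β-rule — branch into not P  //  not not (P iff R).
      branch 2.1 (add not P):
        × closes — contains both P and not P.
      branch 2.2 (add not not (P iff R)):
        not not (P iff R): β-rule — branch into P, R  //  not P, not R.
          branch 2.2.1 (add P, R):
            × closes — contains both R and not R.
          branch 2.2.2 (add not P, not R):
            × closes — contains both P and not P.
All 4 branches close.
Every branch closed, so the premises entail the conclusion.

Yes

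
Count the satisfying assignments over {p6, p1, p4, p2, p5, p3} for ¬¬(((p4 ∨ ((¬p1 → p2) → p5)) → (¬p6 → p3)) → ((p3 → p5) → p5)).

Initial set: {T ¬¬(((p4 ∨ ((¬p1 → p2) → p5)) → (¬p6 → p3)) → ((p3 → p5) → p5))}.
T ¬¬(((p4 ∨ ((¬p1 → p2) → p5)) → (¬p6 → p3)) → ((p3 → p5) → p5)): drop double negation, giving T (((p4 ∨ ((¬p1 → p2) → p5)) → (¬p6 → p3)) → ((p3 → p5) → p5)).
T (((p4 ∨ ((¬p1 → p2) → p5)) → (¬p6 → p3)) → ((p3 → p5) → p5)): β-rule — branch into F ((p4 ∨ ((¬p1 → p2) → p5)) → (¬p6 → p3))  //  T ((p3 → p5) → p5).
  branch 1 (add F ((p4 ∨ ((¬p1 → p2) → p5)) → (¬p6 → p3))):
    F ((p4 ∨ ((¬p1 → p2) → p5)) → (¬p6 → p3)): α-rule — add T (p4 ∨ ((¬p1 → p2) → p5)), F (¬p6 → p3).
    F (¬p6 → p3): α-rule — add T ¬p6, F p3.
    T (p4 ∨ ((¬p1 → p2) → p5)): β-rule — branch into T p4  //  T ((¬p1 → p2) → p5).
      branch 1.1 (add T p4):
        ○ open, literals {p3=false, p4=true, p6=false}.
      branch 1.2 (add T ((¬p1 → p2) → p5)):
        T ((¬p1 → p2) → p5): β-rule — branch into F (¬p1 → p2)  //  T p5.
          branch 1.2.1 (add F (¬p1 → p2)):
            F (¬p1 → p2): α-rule — add T ¬p1, F p2.
            ○ open, literals {p1=false, p2=false, p3=false, p6=false}.
          branch 1.2.2 (add T p5):
            ○ open, literals {p3=false, p5=true, p6=false}.
  branch 2 (add T ((p3 → p5) → p5)):
    T ((p3 → p5) → p5): β-rule — branch into F (p3 → p5)  //  T p5.
      branch 2.1 (add F (p3 → p5)):
        F (p3 → p5): α-rule — add T p3, F p5.
        ○ open, literals {p3=true, p5=false}.
      branch 2.2 (add T p5):
        ○ open, literals {p5=true}.
0 branches closed, 5 open.
Each open branch fixes some atoms; the unmentioned ones are free. Counting distinct full assignments: branch {p3=false, p4=true, p6=false} (p1, p2, p5) contributes 8 new; branch {p1=false, p2=false, p3=false, p6=false} (p4, p5) contributes 2 new; branch {p3=false, p5=true, p6=false} (p1, p4, p2) contributes 3 new; branch {p3=true, p5=false} (p6, p1, p4, p2) contributes 16 new; branch {p5=true} (p6, p1, p4, p2, p3) contributes 24 new. Total: 53.

53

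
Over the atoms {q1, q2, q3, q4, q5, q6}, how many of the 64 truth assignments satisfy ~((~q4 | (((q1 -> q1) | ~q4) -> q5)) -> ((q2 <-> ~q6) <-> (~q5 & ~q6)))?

24

Initial set: {~((~q4 | (((q1 -> q1) | ~q4) -> q5)) -> ((q2 <-> ~q6) <-> (~q5 & ~q6)))}.
~((~q4 | (((q1 -> q1) | ~q4) -> q5)) -> ((q2 <-> ~q6) <-> (~q5 & ~q6))): α-rule — add (~q4 | (((q1 -> q1) | ~q4) -> q5)), ~((q2 <-> ~q6) <-> (~q5 & ~q6)).
(~q4 | (((q1 -> q1) | ~q4) -> q5)): β-rule — branch into ~q4  //  (((q1 -> q1) | ~q4) -> q5).
  branch 1 (add ~q4):
    ~((q2 <-> ~q6) <-> (~q5 & ~q6)): β-rule — branch into (q2 <-> ~q6), ~(~q5 & ~q6)  //  ~(q2 <-> ~q6), (~q5 & ~q6).
      branch 1.1 (add (q2 <-> ~q6), ~(~q5 & ~q6)):
        (q2 <-> ~q6): β-rule — branch into q2, ~q6  //  ~q2, ~~q6.
          branch 1.1.1 (add q2, ~q6):
            ~(~q5 & ~q6): β-rule — branch into ~~q5  //  ~~q6.
              branch 1.1.1.1 (add ~~q5):
                ○ open, literals {q2=1, q4=0, q5=1, q6=0}.
              branch 1.1.1.2 (add ~~q6):
                × closes — contains both q6 and ~q6.
          branch 1.1.2 (add ~q2, ~~q6):
            ~(~q5 & ~q6): β-rule — branch into ~~q5  //  ~~q6.
              branch 1.1.2.1 (add ~~q5):
                ○ open, literals {q2=0, q4=0, q5=1, q6=1}.
              branch 1.1.2.2 (add ~~q6):
                ○ open, literals {q2=0, q4=0, q6=1}.
      branch 1.2 (add ~(q2 <-> ~q6), (~q5 & ~q6)):
        (~q5 & ~q6): α-rule — add ~q5, ~q6.
        ~(q2 <-> ~q6): β-rule — branch into q2, ~~q6  //  ~q2, ~q6.
          branch 1.2.1 (add q2, ~~q6):
            × closes — contains both q6 and ~q6.
          branch 1.2.2 (add ~q2, ~q6):
            ○ open, literals {q2=0, q4=0, q5=0, q6=0}.
  branch 2 (add (((q1 -> q1) | ~q4) -> q5)):
    ~((q2 <-> ~q6) <-> (~q5 & ~q6)): β-rule — branch into (q2 <-> ~q6), ~(~q5 & ~q6)  //  ~(q2 <-> ~q6), (~q5 & ~q6).
      branch 2.1 (add (q2 <-> ~q6), ~(~q5 & ~q6)):
        (((q1 -> q1) | ~q4) -> q5): β-rule — branch into ~((q1 -> q1) | ~q4)  //  q5.
          branch 2.1.1 (add ~((q1 -> q1) | ~q4)):
            ~((q1 -> q1) | ~q4): α-rule — add ~(q1 -> q1), ~~q4.
            ~(q1 -> q1): α-rule — add q1, ~q1.
            × closes — contains both q1 and ~q1.
          branch 2.1.2 (add q5):
            (q2 <-> ~q6): β-rule — branch into q2, ~q6  //  ~q2, ~~q6.
              branch 2.1.2.1 (add q2, ~q6):
                ~(~q5 & ~q6): β-rule — branch into ~~q5  //  ~~q6.
                  branch 2.1.2.1.1 (add ~~q5):
                    ○ open, literals {q2=1, q5=1, q6=0}.
                  branch 2.1.2.1.2 (add ~~q6):
                    × closes — contains both q6 and ~q6.
              branch 2.1.2.2 (add ~q2, ~~q6):
                ~(~q5 & ~q6): β-rule — branch into ~~q5  //  ~~q6.
                  branch 2.1.2.2.1 (add ~~q5):
                    ○ open, literals {q2=0, q5=1, q6=1}.
                  branch 2.1.2.2.2 (add ~~q6):
                    ○ open, literals {q2=0, q5=1, q6=1}.
      branch 2.2 (add ~(q2 <-> ~q6), (~q5 & ~q6)):
        (~q5 & ~q6): α-rule — add ~q5, ~q6.
        (((q1 -> q1) | ~q4) -> q5): β-rule — branch into ~((q1 -> q1) | ~q4)  //  q5.
          branch 2.2.1 (add ~((q1 -> q1) | ~q4)):
            ~((q1 -> q1) | ~q4): α-rule — add ~(q1 -> q1), ~~q4.
            ~(q1 -> q1): α-rule — add q1, ~q1.
            × closes — contains both q1 and ~q1.
          branch 2.2.2 (add q5):
            × closes — contains both q5 and ~q5.
6 branches closed, 7 open.
Each open branch fixes some atoms; the unmentioned ones are free. Counting distinct full assignments: branch {q2=1, q4=0, q5=1, q6=0} (q1, q3) contributes 4 new; branch {q2=0, q4=0, q5=1, q6=1} (q1, q3) contributes 4 new; branch {q2=0, q4=0, q6=1} (q1, q3, q5) contributes 4 new; branch {q2=0, q4=0, q5=0, q6=0} (q1, q3) contributes 4 new; branch {q2=1, q5=1, q6=0} (q1, q3, q4) contributes 4 new; branch {q2=0, q5=1, q6=1} (q1, q3, q4) contributes 4 new; branch {q2=0, q5=1, q6=1} (q1, q3, q4) contributes 0 new. Total: 24.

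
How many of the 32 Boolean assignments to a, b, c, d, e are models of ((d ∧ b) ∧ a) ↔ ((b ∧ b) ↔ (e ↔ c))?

16

Initial set: {T (((d ∧ b) ∧ a) ↔ ((b ∧ b) ↔ (e ↔ c)))}.
T (((d ∧ b) ∧ a) ↔ ((b ∧ b) ↔ (e ↔ c))): β-rule — branch into T ((d ∧ b) ∧ a), T ((b ∧ b) ↔ (e ↔ c))  //  F ((d ∧ b) ∧ a), F ((b ∧ b) ↔ (e ↔ c)).
  branch 1 (add T ((d ∧ b) ∧ a), T ((b ∧ b) ↔ (e ↔ c))):
    T ((d ∧ b) ∧ a): α-rule — add T (d ∧ b), T a.
    T (d ∧ b): α-rule — add T d, T b.
    T ((b ∧ b) ↔ (e ↔ c)): β-rule — branch into T (b ∧ b), T (e ↔ c)  //  F (b ∧ b), F (e ↔ c).
      branch 1.1 (add T (b ∧ b), T (e ↔ c)):
        T (b ∧ b): α-rule — add T b, T b.
        T (e ↔ c): β-rule — branch into T e, T c  //  F e, F c.
          branch 1.1.1 (add T e, T c):
            ○ open, literals {a=1, b=1, c=1, d=1, e=1}.
          branch 1.1.2 (add F e, F c):
            ○ open, literals {a=1, b=1, c=0, d=1, e=0}.
      branch 1.2 (add F (b ∧ b), F (e ↔ c)):
        F (b ∧ b): β-rule — branch into F b  //  F b.
          branch 1.2.1 (add F b):
            × closes — contains both b and ¬b.
          branch 1.2.2 (add F b):
            × closes — contains both b and ¬b.
  branch 2 (add F ((d ∧ b) ∧ a), F ((b ∧ b) ↔ (e ↔ c))):
    F ((d ∧ b) ∧ a): β-rule — branch into F (d ∧ b)  //  F a.
      branch 2.1 (add F (d ∧ b)):
        F ((b ∧ b) ↔ (e ↔ c)): β-rule — branch into T (b ∧ b), F (e ↔ c)  //  F (b ∧ b), T (e ↔ c).
          branch 2.1.1 (add T (b ∧ b), F (e ↔ c)):
            T (b ∧ b): α-rule — add T b, T b.
            F (d ∧ b): β-rule — branch into F d  //  F b.
              branch 2.1.1.1 (add F d):
                F (e ↔ c): β-rule — branch into T e, F c  //  F e, T c.
                  branch 2.1.1.1.1 (add T e, F c):
                    ○ open, literals {b=1, c=0, d=0, e=1}.
                  branch 2.1.1.1.2 (add F e, T c):
                    ○ open, literals {b=1, c=1, d=0, e=0}.
              branch 2.1.1.2 (add F b):
                × closes — contains both b and ¬b.
          branch 2.1.2 (add F (b ∧ b), T (e ↔ c)):
            F (d ∧ b): β-rule — branch into F d  //  F b.
              branch 2.1.2.1 (add F d):
                F (b ∧ b): β-rule — branch into F b  //  F b.
                  branch 2.1.2.1.1 (add F b):
                    T (e ↔ c): β-rule — branch into T e, T c  //  F e, F c.
                      branch 2.1.2.1.1.1 (add T e, T c):
                        ○ open, literals {b=0, c=1, d=0, e=1}.
                      branch 2.1.2.1.1.2 (add F e, F c):
                        ○ open, literals {b=0, c=0, d=0, e=0}.
                  branch 2.1.2.1.2 (add F b):
                    T (e ↔ c): β-rule — branch into T e, T c  //  F e, F c.
                      branch 2.1.2.1.2.1 (add T e, T c):
                        ○ open, literals {b=0, c=1, d=0, e=1}.
                      branch 2.1.2.1.2.2 (add F e, F c):
                        ○ open, literals {b=0, c=0, d=0, e=0}.
              branch 2.1.2.2 (add F b):
                F (b ∧ b): β-rule — branch into F b  //  F b.
                  branch 2.1.2.2.1 (add F b):
                    T (e ↔ c): β-rule — branch into T e, T c  //  F e, F c.
                      branch 2.1.2.2.1.1 (add T e, T c):
                        ○ open, literals {b=0, c=1, e=1}.
                      branch 2.1.2.2.1.2 (add F e, F c):
                        ○ open, literals {b=0, c=0, e=0}.
                  branch 2.1.2.2.2 (add F b):
                    T (e ↔ c): β-rule — branch into T e, T c  //  F e, F c.
                      branch 2.1.2.2.2.1 (add T e, T c):
                        ○ open, literals {b=0, c=1, e=1}.
                      branch 2.1.2.2.2.2 (add F e, F c):
                        ○ open, literals {b=0, c=0, e=0}.
      branch 2.2 (add F a):
        F ((b ∧ b) ↔ (e ↔ c)): β-rule — branch into T (b ∧ b), F (e ↔ c)  //  F (b ∧ b), T (e ↔ c).
          branch 2.2.1 (add T (b ∧ b), F (e ↔ c)):
            T (b ∧ b): α-rule — add T b, T b.
            F (e ↔ c): β-rule — branch into T e, F c  //  F e, T c.
              branch 2.2.1.1 (add T e, F c):
                ○ open, literals {a=0, b=1, c=0, e=1}.
              branch 2.2.1.2 (add F e, T c):
                ○ open, literals {a=0, b=1, c=1, e=0}.
          branch 2.2.2 (add F (b ∧ b), T (e ↔ c)):
            F (b ∧ b): β-rule — branch into F b  //  F b.
              branch 2.2.2.1 (add F b):
                T (e ↔ c): β-rule — branch into T e, T c  //  F e, F c.
                  branch 2.2.2.1.1 (add T e, T c):
                    ○ open, literals {a=0, b=0, c=1, e=1}.
                  branch 2.2.2.1.2 (add F e, F c):
                    ○ open, literals {a=0, b=0, c=0, e=0}.
              branch 2.2.2.2 (add F b):
                T (e ↔ c): β-rule — branch into T e, T c  //  F e, F c.
                  branch 2.2.2.2.1 (add T e, T c):
                    ○ open, literals {a=0, b=0, c=1, e=1}.
                  branch 2.2.2.2.2 (add F e, F c):
                    ○ open, literals {a=0, b=0, c=0, e=0}.
3 branches closed, 18 open.
Each open branch fixes some atoms; the unmentioned ones are free. Counting distinct full assignments: branch {a=1, b=1, c=1, d=1, e=1} (none free) contributes 1 new; branch {a=1, b=1, c=0, d=1, e=0} (none free) contributes 1 new; branch {b=1, c=0, d=0, e=1} (a) contributes 2 new; branch {b=1, c=1, d=0, e=0} (a) contributes 2 new; branch {b=0, c=1, d=0, e=1} (a) contributes 2 new; branch {b=0, c=0, d=0, e=0} (a) contributes 2 new; branch {b=0, c=1, d=0, e=1} (a) contributes 0 new; branch {b=0, c=0, d=0, e=0} (a) contributes 0 new; branch {b=0, c=1, e=1} (a, d) contributes 2 new; branch {b=0, c=0, e=0} (a, d) contributes 2 new; branch {b=0, c=1, e=1} (a, d) contributes 0 new; branch {b=0, c=0, e=0} (a, d) contributes 0 new; branch {a=0, b=1, c=0, e=1} (d) contributes 1 new; branch {a=0, b=1, c=1, e=0} (d) contributes 1 new; branch {a=0, b=0, c=1, e=1} (d) contributes 0 new; branch {a=0, b=0, c=0, e=0} (d) contributes 0 new; branch {a=0, b=0, c=1, e=1} (d) contributes 0 new; branch {a=0, b=0, c=0, e=0} (d) contributes 0 new. Total: 16.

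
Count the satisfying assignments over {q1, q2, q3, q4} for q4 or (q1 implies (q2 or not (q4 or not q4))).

Initial set: {T (q4 or (q1 implies (q2 or not (q4 or not q4))))}.
T (q4 or (q1 implies (q2 or not (q4 or not q4)))): β-rule — branch into T q4  //  T (q1 implies (q2 or not (q4 or not q4))).
  branch 1 (add T q4):
    ○ open, literals {q4=T}.
  branch 2 (add T (q1 implies (q2 or not (q4 or not q4)))):
    T (q1 implies (q2 or not (q4 or not q4))): β-rule — branch into F q1  //  T (q2 or not (q4 or not q4)).
      branch 2.1 (add F q1):
        ○ open, literals {q1=F}.
      branch 2.2 (add T (q2 or not (q4 or not q4))):
        T (q2 or not (q4 or not q4)): β-rule — branch into T q2  //  T not (q4 or not q4).
          branch 2.2.1 (add T q2):
            ○ open, literals {q2=T}.
          branch 2.2.2 (add T not (q4 or not q4)):
            T not (q4 or not q4): α-rule — add F q4, F not q4.
            × closes — contains both q4 and not q4.
1 branch closed, 3 open.
Each open branch fixes some atoms; the unmentioned ones are free. Counting distinct full assignments: branch {q4=T} (q1, q2, q3) contributes 8 new; branch {q1=F} (q2, q3, q4) contributes 4 new; branch {q2=T} (q1, q3, q4) contributes 2 new. Total: 14.

14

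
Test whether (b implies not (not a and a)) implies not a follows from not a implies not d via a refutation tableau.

No

Initial set: {(not a implies not d); not ((b implies not (not a and a)) implies not a)}.
not ((b implies not (not a and a)) implies not a): α-rule — add (b implies not (not a and a)), not not a.
(not a implies not d): β-rule — branch into not not a  //  not d.
  branch 1 (add not not a):
    (b implies not (not a and a)): β-rule — branch into not b  //  not (not a and a).
      branch 1.1 (add not b):
        ○ open, literals {a=1, b=0}.
      branch 1.2 (add not (not a and a)):
        not (not a and a): β-rule — branch into not not a  //  not a.
          branch 1.2.1 (add not not a):
            ○ open, literals {a=1}.
          branch 1.2.2 (add not a):
            × closes — contains both a and not a.
  branch 2 (add not d):
    (b implies not (not a and a)): β-rule — branch into not b  //  not (not a and a).
      branch 2.1 (add not b):
        ○ open, literals {a=1, b=0, d=0}.
      branch 2.2 (add not (not a and a)):
        not (not a and a): β-rule — branch into not not a  //  not a.
          branch 2.2.1 (add not not a):
            ○ open, literals {a=1, d=0}.
          branch 2.2.2 (add not a):
            × closes — contains both a and not a.
2 branches closed, 4 open.
An open branch gives a countermodel: a=1, b=0 (unmentioned atoms arbitrary); the premises hold there but the conclusion fails.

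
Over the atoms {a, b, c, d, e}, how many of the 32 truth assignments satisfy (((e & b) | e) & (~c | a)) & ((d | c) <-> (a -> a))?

8

Initial set: {((((e & b) | e) & (~c | a)) & ((d | c) <-> (a -> a)))}.
((((e & b) | e) & (~c | a)) & ((d | c) <-> (a -> a))): α-rule — add (((e & b) | e) & (~c | a)), ((d | c) <-> (a -> a)).
(((e & b) | e) & (~c | a)): α-rule — add ((e & b) | e), (~c | a).
((d | c) <-> (a -> a)): β-rule — branch into (d | c), (a -> a)  //  ~(d | c), ~(a -> a).
  branch 1 (add (d | c), (a -> a)):
    ((e & b) | e): β-rule — branch into (e & b)  //  e.
      branch 1.1 (add (e & b)):
        (e & b): α-rule — add e, b.
        (~c | a): β-rule — branch into ~c  //  a.
          branch 1.1.1 (add ~c):
            (d | c): β-rule — branch into d  //  c.
              branch 1.1.1.1 (add d):
                (a -> a): β-rule — branch into ~a  //  a.
                  branch 1.1.1.1.1 (add ~a):
                    ○ open, literals {a=0, b=1, c=0, d=1, e=1}.
                  branch 1.1.1.1.2 (add a):
                    ○ open, literals {a=1, b=1, c=0, d=1, e=1}.
              branch 1.1.1.2 (add c):
                × closes — contains both c and ~c.
          branch 1.1.2 (add a):
            (d | c): β-rule — branch into d  //  c.
              branch 1.1.2.1 (add d):
                (a -> a): β-rule — branch into ~a  //  a.
                  branch 1.1.2.1.1 (add ~a):
                    × closes — contains both a and ~a.
                  branch 1.1.2.1.2 (add a):
                    ○ open, literals {a=1, b=1, d=1, e=1}.
              branch 1.1.2.2 (add c):
                (a -> a): β-rule — branch into ~a  //  a.
                  branch 1.1.2.2.1 (add ~a):
                    × closes — contains both a and ~a.
                  branch 1.1.2.2.2 (add a):
                    ○ open, literals {a=1, b=1, c=1, e=1}.
      branch 1.2 (add e):
        (~c | a): β-rule — branch into ~c  //  a.
          branch 1.2.1 (add ~c):
            (d | c): β-rule — branch into d  //  c.
              branch 1.2.1.1 (add d):
                (a -> a): β-rule — branch into ~a  //  a.
                  branch 1.2.1.1.1 (add ~a):
                    ○ open, literals {a=0, c=0, d=1, e=1}.
                  branch 1.2.1.1.2 (add a):
                    ○ open, literals {a=1, c=0, d=1, e=1}.
              branch 1.2.1.2 (add c):
                × closes — contains both c and ~c.
          branch 1.2.2 (add a):
            (d | c): β-rule — branch into d  //  c.
              branch 1.2.2.1 (add d):
                (a -> a): β-rule — branch into ~a  //  a.
                  branch 1.2.2.1.1 (add ~a):
                    × closes — contains both a and ~a.
                  branch 1.2.2.1.2 (add a):
                    ○ open, literals {a=1, d=1, e=1}.
              branch 1.2.2.2 (add c):
                (a -> a): β-rule — branch into ~a  //  a.
                  branch 1.2.2.2.1 (add ~a):
                    × closes — contains both a and ~a.
                  branch 1.2.2.2.2 (add a):
                    ○ open, literals {a=1, c=1, e=1}.
  branch 2 (add ~(d | c), ~(a -> a)):
    ~(d | c): α-rule — add ~d, ~c.
    ~(a -> a): α-rule — add a, ~a.
    × closes — contains both a and ~a.
7 branches closed, 8 open.
Each open branch fixes some atoms; the unmentioned ones are free. Counting distinct full assignments: branch {a=0, b=1, c=0, d=1, e=1} (none free) contributes 1 new; branch {a=1, b=1, c=0, d=1, e=1} (none free) contributes 1 new; branch {a=1, b=1, d=1, e=1} (c) contributes 1 new; branch {a=1, b=1, c=1, e=1} (d) contributes 1 new; branch {a=0, c=0, d=1, e=1} (b) contributes 1 new; branch {a=1, c=0, d=1, e=1} (b) contributes 1 new; branch {a=1, d=1, e=1} (b, c) contributes 1 new; branch {a=1, c=1, e=1} (b, d) contributes 1 new. Total: 8.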